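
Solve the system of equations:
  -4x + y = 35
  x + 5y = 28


Using Cramer's rule:
Determinant D = (-4)(5) - (1)(1) = -20 - 1 = -21
Dx = (35)(5) - (28)(1) = 175 - 28 = 147
Dy = (-4)(28) - (1)(35) = -112 - 35 = -147
x = Dx/D = 147/-21 = -7
y = Dy/D = -147/-21 = 7

x = -7, y = 7


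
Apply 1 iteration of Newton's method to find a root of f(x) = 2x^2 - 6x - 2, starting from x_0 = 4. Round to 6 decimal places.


Newton's method: x_(n+1) = x_n - f(x_n)/f'(x_n)
f(x) = 2x^2 - 6x - 2
f'(x) = 4x - 6

Iteration 1:
  f(4.000000) = 6.000000
  f'(4.000000) = 10.000000
  x_1 = 4.000000 - (6.000000)/(10.000000) = 3.400000

x_1 = 3.400000


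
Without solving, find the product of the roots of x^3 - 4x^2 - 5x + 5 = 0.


By Vieta's formulas for x^3 + bx^2 + cx + d = 0:
  r1 + r2 + r3 = -b/a = 4
  r1*r2 + r1*r3 + r2*r3 = c/a = -5
  r1*r2*r3 = -d/a = -5


Product = -5


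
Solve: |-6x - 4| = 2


An absolute value equation |expr| = 2 gives two cases:
Case 1: -6x - 4 = 2
  -6x = 6, so x = -1
Case 2: -6x - 4 = -2
  -6x = 2, so x = -1/3

x = -1, x = -1/3


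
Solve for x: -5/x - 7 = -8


Subtract -7 from both sides: -5/x = -1
Multiply both sides by x: -5 = -1 * x
Divide by -1: x = 5

x = 5


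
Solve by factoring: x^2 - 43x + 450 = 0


We need two numbers that multiply to 450 and add to -43.
Those numbers are -25 and -18 (since (-25) * (-18) = 450 and (-25) + (-18) = -43).
So x^2 - 43x + 450 = (x - 25)(x - 18) = 0
Setting each factor to zero: x = 25 or x = 18

x = 18, x = 25


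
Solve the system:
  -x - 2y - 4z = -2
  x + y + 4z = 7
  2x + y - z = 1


Using Cramer's rule. Expand each determinant along the first row.
D  = (-1)*[1*(-1) - 4*1] - (-2)*[1*(-1) - 4*2] + (-4)*[1*1 - 1*2]
  = (-1)*(-5) - (-2)*(-9) + (-4)*(-1) = -9
Dx = (-2)*[1*(-1) - 4*1] - (-2)*[7*(-1) - 4*1] + (-4)*[7*1 - 1*1]
  = (-2)*(-5) - (-2)*(-11) + (-4)*(6) = -36
Dy = (-1)*[7*(-1) - 4*1] - (-2)*[1*(-1) - 4*2] + (-4)*[1*1 - 7*2]
  = (-1)*(-11) - (-2)*(-9) + (-4)*(-13) = 45
Dz = (-1)*[1*1 - 7*1] - (-2)*[1*1 - 7*2] + (-2)*[1*1 - 1*2]
  = (-1)*(-6) - (-2)*(-13) + (-2)*(-1) = -18
x = Dx/D = -36/-9 = 4, y = Dy/D = 45/-9 = -5, z = Dz/D = -18/-9 = 2
Check eq1: (-1)(4) + (-2)(-5) + (-4)(2) = -2 = -2 ✓
Check eq2: (1)(4) + (1)(-5) + (4)(2) = 7 = 7 ✓
Check eq3: (2)(4) + (1)(-5) + (-1)(2) = 1 = 1 ✓

x = 4, y = -5, z = 2


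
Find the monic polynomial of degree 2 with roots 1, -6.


A monic polynomial with roots 1, -6 is:
p(x) = (x - 1)(x + 6)
After multiplying by (x - 1): x - 1
After multiplying by (x + 6): x^2 + 5x - 6

x^2 + 5x - 6


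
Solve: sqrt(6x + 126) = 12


Square both sides: 6x + 126 = 12^2 = 144
6x = 144 - 126 = 18
x = 3
Check: sqrt(6*3 + 126) = sqrt(144) = 12 ✓

x = 3


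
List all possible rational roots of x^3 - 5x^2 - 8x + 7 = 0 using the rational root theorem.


Rational root theorem: possible roots are ±p/q where:
  p divides the constant term (7): p ∈ {1, 7}
  q divides the leading coefficient (1): q ∈ {1}

All possible rational roots: -7, -1, 1, 7

-7, -1, 1, 7


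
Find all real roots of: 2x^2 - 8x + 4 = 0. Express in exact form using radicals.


Using the quadratic formula: x = (-b ± sqrt(b^2 - 4ac)) / (2a)
Here a = 2, b = -8, c = 4
Discriminant = b^2 - 4ac = (-8)^2 - 4(2)(4) = 64 - 32 = 32
Since discriminant = 32 > 0, there are two real roots.
x = (8 ± 4*sqrt(2)) / 4
Simplifying: x = 2 ± sqrt(2)
Numerically: x ≈ 3.4142 or x ≈ 0.5858

x = 2 + sqrt(2) or x = 2 - sqrt(2)


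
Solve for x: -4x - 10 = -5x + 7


Starting with: -4x - 10 = -5x + 7
Move all x terms to left: (-4 + 5)x = 7 + 10
Simplify: x = 17
Divide both sides by 1: x = 17

x = 17


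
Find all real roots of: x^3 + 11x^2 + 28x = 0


The constant term is 0, so x = 0 is a root. Factor out x:
  x(x^2 + 11x + 28) = 0
Solve the quadratic x^2 + 11x + 28 = 0: discriminant = 11^2 - 4(1)(28) = 121 - 112 = 9.
sqrt(9) = 3, so x = (-11 ± 3)/2: x = -4 or x = -7.

x = -7, x = -4, x = 0


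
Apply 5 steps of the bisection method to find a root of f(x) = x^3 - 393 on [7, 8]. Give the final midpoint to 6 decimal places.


f(x) = x^3 - 393
f(7) = -50 < 0
f(8) = 119 > 0

Step 1: midpoint = (7.000000 + 8.000000)/2 = 7.500000
  f(7.500000) = 28.875000
  f(mid) > 0, so root is in [7.000000, 7.500000]

Step 2: midpoint = (7.000000 + 7.500000)/2 = 7.250000
  f(7.250000) = -11.921875
  f(mid) < 0, so root is in [7.250000, 7.500000]

Step 3: midpoint = (7.250000 + 7.500000)/2 = 7.375000
  f(7.375000) = 8.130859
  f(mid) > 0, so root is in [7.250000, 7.375000]

Step 4: midpoint = (7.250000 + 7.375000)/2 = 7.312500
  f(7.312500) = -1.981201
  f(mid) < 0, so root is in [7.312500, 7.375000]

Step 5: midpoint = (7.312500 + 7.375000)/2 = 7.343750
  f(7.343750) = 3.053314
  f(mid) > 0, so root is in [7.312500, 7.343750]

midpoint = 7.343750


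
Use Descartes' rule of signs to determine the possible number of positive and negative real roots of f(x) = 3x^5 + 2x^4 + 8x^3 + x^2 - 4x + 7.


Descartes' rule of signs:

For positive roots, count sign changes in f(x) = 3x^5 + 2x^4 + 8x^3 + x^2 - 4x + 7:
Signs of coefficients: +, +, +, +, -, +
Number of sign changes: 2
Possible positive real roots: 2, 0

For negative roots, examine f(-x) = -3x^5 + 2x^4 - 8x^3 + x^2 + 4x + 7:
Signs of coefficients: -, +, -, +, +, +
Number of sign changes: 3
Possible negative real roots: 3, 1

Positive roots: 2 or 0; Negative roots: 3 or 1


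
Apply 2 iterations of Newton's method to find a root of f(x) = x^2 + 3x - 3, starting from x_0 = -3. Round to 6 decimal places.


Newton's method: x_(n+1) = x_n - f(x_n)/f'(x_n)
f(x) = x^2 + 3x - 3
f'(x) = 2x + 3

Iteration 1:
  f(-3.000000) = -3.000000
  f'(-3.000000) = -3.000000
  x_1 = -3.000000 - (-3.000000)/(-3.000000) = -4.000000

Iteration 2:
  f(-4.000000) = 1.000000
  f'(-4.000000) = -5.000000
  x_2 = -4.000000 - (1.000000)/(-5.000000) = -3.800000

x_2 = -3.800000


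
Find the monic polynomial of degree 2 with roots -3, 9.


A monic polynomial with roots -3, 9 is:
p(x) = (x + 3)(x - 9)
After multiplying by (x + 3): x + 3
After multiplying by (x - 9): x^2 - 6x - 27

x^2 - 6x - 27


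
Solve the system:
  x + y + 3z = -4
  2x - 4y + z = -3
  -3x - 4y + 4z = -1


Using Cramer's rule. Expand each determinant along the first row.
D  = 1*[(-4)*4 - 1*(-4)] - 1*[2*4 - 1*(-3)] + 3*[2*(-4) - (-4)*(-3)]
  = 1*(-12) - 1*(11) + 3*(-20) = -83
Dx = (-4)*[(-4)*4 - 1*(-4)] - 1*[(-3)*4 - 1*(-1)] + 3*[(-3)*(-4) - (-4)*(-1)]
  = (-4)*(-12) - 1*(-11) + 3*(8) = 83
Dy = 1*[(-3)*4 - 1*(-1)] - (-4)*[2*4 - 1*(-3)] + 3*[2*(-1) - (-3)*(-3)]
  = 1*(-11) - (-4)*(11) + 3*(-11) = 0
Dz = 1*[(-4)*(-1) - (-3)*(-4)] - 1*[2*(-1) - (-3)*(-3)] + (-4)*[2*(-4) - (-4)*(-3)]
  = 1*(-8) - 1*(-11) + (-4)*(-20) = 83
x = Dx/D = 83/-83 = -1, y = Dy/D = 0/-83 = 0, z = Dz/D = 83/-83 = -1
Check eq1: (1)(-1) + (1)(0) + (3)(-1) = -4 = -4 ✓
Check eq2: (2)(-1) + (-4)(0) + (1)(-1) = -3 = -3 ✓
Check eq3: (-3)(-1) + (-4)(0) + (4)(-1) = -1 = -1 ✓

x = -1, y = 0, z = -1


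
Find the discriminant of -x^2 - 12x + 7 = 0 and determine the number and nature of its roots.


For ax^2 + bx + c = 0, discriminant D = b^2 - 4ac
Here a = -1, b = -12, c = 7
D = (-12)^2 - 4(-1)(7) = 144 + 28 = 172

D = 172 > 0 but not a perfect square
The equation has 2 distinct real irrational roots.

Discriminant = 172, 2 distinct real irrational roots


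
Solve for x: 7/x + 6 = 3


Subtract 6 from both sides: 7/x = -3
Multiply both sides by x: 7 = -3 * x
Divide by -3: x = -7/3

x = -7/3


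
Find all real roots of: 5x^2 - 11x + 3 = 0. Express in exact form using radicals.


Using the quadratic formula: x = (-b ± sqrt(b^2 - 4ac)) / (2a)
Here a = 5, b = -11, c = 3
Discriminant = b^2 - 4ac = (-11)^2 - 4(5)(3) = 121 - 60 = 61
Since discriminant = 61 > 0, there are two real roots.
x = (11 ± sqrt(61)) / 10
Numerically: x ≈ 1.8810 or x ≈ 0.3190

x = (11 + sqrt(61)) / 10 or x = (11 - sqrt(61)) / 10


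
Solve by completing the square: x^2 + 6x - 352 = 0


Start: x^2 + 6x - 352 = 0
Move constant: x^2 + 6x = 352
Half of 6 is 3, squared is 9
Add 9 to both sides: x^2 + 6x + 9 = 361
(x + 3)^2 = 361
x + 3 = ±19
x = -3 + 19 = 16 or x = -3 - 19 = -22

x = -22, x = 16


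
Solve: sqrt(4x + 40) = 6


Square both sides: 4x + 40 = 6^2 = 36
4x = 36 - 40 = -4
x = -1
Check: sqrt(4*(-1) + 40) = sqrt(36) = 6 ✓

x = -1


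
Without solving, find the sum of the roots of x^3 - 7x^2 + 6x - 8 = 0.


By Vieta's formulas for x^3 + bx^2 + cx + d = 0:
  r1 + r2 + r3 = -b/a = 7
  r1*r2 + r1*r3 + r2*r3 = c/a = 6
  r1*r2*r3 = -d/a = 8


Sum = 7


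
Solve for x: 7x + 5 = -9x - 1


Starting with: 7x + 5 = -9x - 1
Move all x terms to left: (7 + 9)x = -1 - 5
Simplify: 16x = -6
Divide both sides by 16: x = -3/8

x = -3/8


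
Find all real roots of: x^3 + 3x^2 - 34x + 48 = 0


Let p(x) = x^3 + 3x^2 - 34x + 48. By the rational root theorem (leading coefficient 1), any rational root is an integer divisor of 48: try ±1, ±2, ... in turn.
Test x = 1: value = 18 ≠ 0.
Test x = -1: value = 84 ≠ 0.
Test x = 2: value = 0 ✓, so (x - 2) is a factor.
Synthetic division by (x - 2): bring down 1; 1(2) + 3 = 5; 5(2) - 34 = -24; (-24)(2) + 48 = 0 → quotient x^2 + 5x - 24, remainder 0.
Solve the quadratic x^2 + 5x - 24 = 0: discriminant = 5^2 - 4(1)(-24) = 25 + 96 = 121.
sqrt(121) = 11, so x = (-5 ± 11)/2: x = 3 or x = -8.

x = -8, x = 2, x = 3


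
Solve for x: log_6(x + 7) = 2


Convert to exponential form: x + 7 = 6^2 = 36
x = 36 - 7 = 29
Check: log_6(29 + 7) = log_6(36) = log_6(36) = 2 ✓

x = 29


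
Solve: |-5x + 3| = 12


An absolute value equation |expr| = 12 gives two cases:
Case 1: -5x + 3 = 12
  -5x = 9, so x = -9/5
Case 2: -5x + 3 = -12
  -5x = -15, so x = 3

x = -9/5, x = 3


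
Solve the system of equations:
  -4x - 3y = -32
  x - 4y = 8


Using Cramer's rule:
Determinant D = (-4)(-4) - (1)(-3) = 16 + 3 = 19
Dx = (-32)(-4) - (8)(-3) = 128 + 24 = 152
Dy = (-4)(8) - (1)(-32) = -32 + 32 = 0
x = Dx/D = 152/19 = 8
y = Dy/D = 0/19 = 0

x = 8, y = 0


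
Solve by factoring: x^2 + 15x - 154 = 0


We need two numbers that multiply to -154 and add to 15.
Those numbers are -7 and 22 (since (-7) * 22 = -154 and (-7) + 22 = 15).
So x^2 + 15x - 154 = (x - 7)(x + 22) = 0
Setting each factor to zero: x = 7 or x = -22

x = -22, x = 7


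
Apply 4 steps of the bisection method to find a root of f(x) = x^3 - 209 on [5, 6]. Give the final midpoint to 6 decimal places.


f(x) = x^3 - 209
f(5) = -84 < 0
f(6) = 7 > 0

Step 1: midpoint = (5.000000 + 6.000000)/2 = 5.500000
  f(5.500000) = -42.625000
  f(mid) < 0, so root is in [5.500000, 6.000000]

Step 2: midpoint = (5.500000 + 6.000000)/2 = 5.750000
  f(5.750000) = -18.890625
  f(mid) < 0, so root is in [5.750000, 6.000000]

Step 3: midpoint = (5.750000 + 6.000000)/2 = 5.875000
  f(5.875000) = -6.220703
  f(mid) < 0, so root is in [5.875000, 6.000000]

Step 4: midpoint = (5.875000 + 6.000000)/2 = 5.937500
  f(5.937500) = 0.320068
  f(mid) > 0, so root is in [5.875000, 5.937500]

midpoint = 5.937500


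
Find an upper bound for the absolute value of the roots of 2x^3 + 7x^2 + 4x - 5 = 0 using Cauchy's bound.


Cauchy's bound: all roots r satisfy |r| <= 1 + max(|a_i/a_n|) for i = 0,...,n-1
where a_n is the leading coefficient.

Coefficients: [2, 7, 4, -5]
Leading coefficient a_n = 2
Ratios |a_i/a_n|: 7/2, 2, 5/2
Maximum ratio: 7/2
Cauchy's bound: |r| <= 1 + 7/2 = 9/2

Upper bound = 9/2


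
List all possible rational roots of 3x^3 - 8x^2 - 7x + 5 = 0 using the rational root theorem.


Rational root theorem: possible roots are ±p/q where:
  p divides the constant term (5): p ∈ {1, 5}
  q divides the leading coefficient (3): q ∈ {1, 3}

All possible rational roots: -5, -5/3, -1, -1/3, 1/3, 1, 5/3, 5

-5, -5/3, -1, -1/3, 1/3, 1, 5/3, 5


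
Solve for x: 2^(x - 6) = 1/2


Express both sides with the same base.
1/2 = 2^(-1)
Since the bases match, equate exponents: x - 6 = -1
So x = -1 - (-6) = 5

x = 5


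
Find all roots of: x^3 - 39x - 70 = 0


Let p(x) = x^3 - 39x - 70. By the rational root theorem (leading coefficient 1), any rational root is an integer divisor of 70: try ±1, ±2, ... in turn.
Test x = 1: value = -108 ≠ 0.
Test x = -1: value = -32 ≠ 0.
Test x = 2: value = -140 ≠ 0.
Test x = -2: value = 0 ✓, so (x + 2) is a factor.
Synthetic division by (x + 2): bring down 1; 1(-2) + 0 = -2; (-2)(-2) - 39 = -35; (-35)(-2) - 70 = 0 → quotient x^2 - 2x - 35, remainder 0.
Solve the quadratic x^2 - 2x - 35 = 0: discriminant = (-2)^2 - 4(1)(-35) = 4 + 140 = 144.
sqrt(144) = 12, so x = (2 ± 12)/2: x = 7 or x = -5.
Collecting all roots found:

x = -5, x = -2, x = 7


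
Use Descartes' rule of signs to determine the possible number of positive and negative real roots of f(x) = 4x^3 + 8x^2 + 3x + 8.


Descartes' rule of signs:

For positive roots, count sign changes in f(x) = 4x^3 + 8x^2 + 3x + 8:
Signs of coefficients: +, +, +, +
Number of sign changes: 0
Possible positive real roots: 0

For negative roots, examine f(-x) = -4x^3 + 8x^2 - 3x + 8:
Signs of coefficients: -, +, -, +
Number of sign changes: 3
Possible negative real roots: 3, 1

Positive roots: 0; Negative roots: 3 or 1


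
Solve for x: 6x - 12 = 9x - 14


Starting with: 6x - 12 = 9x - 14
Move all x terms to left: (6 - 9)x = -14 + 12
Simplify: -3x = -2
Divide both sides by -3: x = 2/3

x = 2/3


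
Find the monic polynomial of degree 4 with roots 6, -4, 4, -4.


A monic polynomial with roots 6, -4, 4, -4 is:
p(x) = (x - 6)(x + 4)(x - 4)(x + 4)
After multiplying by (x - 6): x - 6
After multiplying by (x + 4): x^2 - 2x - 24
After multiplying by (x - 4): x^3 - 6x^2 - 16x + 96
After multiplying by (x + 4): x^4 - 2x^3 - 40x^2 + 32x + 384

x^4 - 2x^3 - 40x^2 + 32x + 384


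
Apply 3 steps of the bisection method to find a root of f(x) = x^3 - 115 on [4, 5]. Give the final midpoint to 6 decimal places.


f(x) = x^3 - 115
f(4) = -51 < 0
f(5) = 10 > 0

Step 1: midpoint = (4.000000 + 5.000000)/2 = 4.500000
  f(4.500000) = -23.875000
  f(mid) < 0, so root is in [4.500000, 5.000000]

Step 2: midpoint = (4.500000 + 5.000000)/2 = 4.750000
  f(4.750000) = -7.828125
  f(mid) < 0, so root is in [4.750000, 5.000000]

Step 3: midpoint = (4.750000 + 5.000000)/2 = 4.875000
  f(4.875000) = 0.857422
  f(mid) > 0, so root is in [4.750000, 4.875000]

midpoint = 4.875000


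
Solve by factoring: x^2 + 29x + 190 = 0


We need two numbers that multiply to 190 and add to 29.
Those numbers are 19 and 10 (since 19 * 10 = 190 and 19 + 10 = 29).
So x^2 + 29x + 190 = (x + 19)(x + 10) = 0
Setting each factor to zero: x = -19 or x = -10

x = -19, x = -10


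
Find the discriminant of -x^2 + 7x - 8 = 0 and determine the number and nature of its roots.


For ax^2 + bx + c = 0, discriminant D = b^2 - 4ac
Here a = -1, b = 7, c = -8
D = (7)^2 - 4(-1)(-8) = 49 - 32 = 17

D = 17 > 0 but not a perfect square
The equation has 2 distinct real irrational roots.

Discriminant = 17, 2 distinct real irrational roots


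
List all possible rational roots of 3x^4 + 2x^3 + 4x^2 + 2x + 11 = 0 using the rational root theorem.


Rational root theorem: possible roots are ±p/q where:
  p divides the constant term (11): p ∈ {1, 11}
  q divides the leading coefficient (3): q ∈ {1, 3}

All possible rational roots: -11, -11/3, -1, -1/3, 1/3, 1, 11/3, 11

-11, -11/3, -1, -1/3, 1/3, 1, 11/3, 11


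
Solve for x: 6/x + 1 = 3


Subtract 1 from both sides: 6/x = 2
Multiply both sides by x: 6 = 2 * x
Divide by 2: x = 3

x = 3


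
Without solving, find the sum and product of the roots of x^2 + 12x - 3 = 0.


By Vieta's formulas for ax^2 + bx + c = 0:
  Sum of roots = -b/a
  Product of roots = c/a

Here a = 1, b = 12, c = -3
Sum = -(12)/1 = -12
Product = -3/1 = -3

Sum = -12, Product = -3


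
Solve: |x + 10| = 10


An absolute value equation |expr| = 10 gives two cases:
Case 1: x + 10 = 10
  x = 0, so x = 0
Case 2: x + 10 = -10
  x = -20, so x = -20

x = -20, x = 0


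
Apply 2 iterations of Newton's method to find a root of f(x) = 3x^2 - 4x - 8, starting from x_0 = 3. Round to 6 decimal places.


Newton's method: x_(n+1) = x_n - f(x_n)/f'(x_n)
f(x) = 3x^2 - 4x - 8
f'(x) = 6x - 4

Iteration 1:
  f(3.000000) = 7.000000
  f'(3.000000) = 14.000000
  x_1 = 3.000000 - (7.000000)/(14.000000) = 2.500000

Iteration 2:
  f(2.500000) = 0.750000
  f'(2.500000) = 11.000000
  x_2 = 2.500000 - (0.750000)/(11.000000) = 2.431818

x_2 = 2.431818


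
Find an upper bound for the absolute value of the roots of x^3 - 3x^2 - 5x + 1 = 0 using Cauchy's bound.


Cauchy's bound: all roots r satisfy |r| <= 1 + max(|a_i/a_n|) for i = 0,...,n-1
where a_n is the leading coefficient.

Coefficients: [1, -3, -5, 1]
Leading coefficient a_n = 1
Ratios |a_i/a_n|: 3, 5, 1
Maximum ratio: 5
Cauchy's bound: |r| <= 1 + 5 = 6

Upper bound = 6


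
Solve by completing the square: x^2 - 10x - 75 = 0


Start: x^2 - 10x - 75 = 0
Move constant: x^2 - 10x = 75
Half of -10 is -5, squared is 25
Add 25 to both sides: x^2 - 10x + 25 = 100
(x - 5)^2 = 100
x - 5 = ±10
x = 5 + 10 = 15 or x = 5 - 10 = -5

x = -5, x = 15


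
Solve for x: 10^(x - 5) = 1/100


Express both sides with the same base.
1/100 = 10^(-2)
Since the bases match, equate exponents: x - 5 = -2
So x = -2 - (-5) = 3

x = 3


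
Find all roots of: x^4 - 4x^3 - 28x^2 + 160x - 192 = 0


Let p(x) = x^4 - 4x^3 - 28x^2 + 160x - 192. By the rational root theorem (leading coefficient 1), any rational root is an integer divisor of 192: try ±1, ±2, ... in turn.
Test x = 1: value = -63 ≠ 0.
Test x = -1: value = -375 ≠ 0.
Test x = 2: value = 0 ✓, so (x - 2) is a factor.
Synthetic division by (x - 2): bring down 1; 1(2) - 4 = -2; (-2)(2) - 28 = -32; (-32)(2) + 160 = 96; 96(2) - 192 = 0 → quotient x^3 - 2x^2 - 32x + 96, remainder 0.
Continue with the quotient x^3 - 2x^2 - 32x + 96 (candidates must divide 96; re-test x = 2 first in case it repeats).
Test x = 2: value = 32 ≠ 0.
Test x = -2: value = 144 ≠ 0.
Test x = 3: value = 9 ≠ 0.
Test x = -3: value = 147 ≠ 0.
Test x = 4: value = 0 ✓, so (x - 4) is a factor.
Synthetic division by (x - 4): bring down 1; 1(4) - 2 = 2; 2(4) - 32 = -24; (-24)(4) + 96 = 0 → quotient x^2 + 2x - 24, remainder 0.
Solve the quadratic x^2 + 2x - 24 = 0: discriminant = 2^2 - 4(1)(-24) = 4 + 96 = 100.
sqrt(100) = 10, so x = (-2 ± 10)/2: x = 4 or x = -6.
Collecting all roots found:

x = -6, x = 2, x = 4 (multiplicity 2)


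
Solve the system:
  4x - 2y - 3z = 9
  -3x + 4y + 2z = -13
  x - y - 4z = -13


Using Cramer's rule. Expand each determinant along the first row.
D  = 4*[4*(-4) - 2*(-1)] - (-2)*[(-3)*(-4) - 2*1] + (-3)*[(-3)*(-1) - 4*1]
  = 4*(-14) - (-2)*(10) + (-3)*(-1) = -33
Dx = 9*[4*(-4) - 2*(-1)] - (-2)*[(-13)*(-4) - 2*(-13)] + (-3)*[(-13)*(-1) - 4*(-13)]
  = 9*(-14) - (-2)*(78) + (-3)*(65) = -165
Dy = 4*[(-13)*(-4) - 2*(-13)] - 9*[(-3)*(-4) - 2*1] + (-3)*[(-3)*(-13) - (-13)*1]
  = 4*(78) - 9*(10) + (-3)*(52) = 66
Dz = 4*[4*(-13) - (-13)*(-1)] - (-2)*[(-3)*(-13) - (-13)*1] + 9*[(-3)*(-1) - 4*1]
  = 4*(-65) - (-2)*(52) + 9*(-1) = -165
x = Dx/D = -165/-33 = 5, y = Dy/D = 66/-33 = -2, z = Dz/D = -165/-33 = 5
Check eq1: (4)(5) + (-2)(-2) + (-3)(5) = 9 = 9 ✓
Check eq2: (-3)(5) + (4)(-2) + (2)(5) = -13 = -13 ✓
Check eq3: (1)(5) + (-1)(-2) + (-4)(5) = -13 = -13 ✓

x = 5, y = -2, z = 5


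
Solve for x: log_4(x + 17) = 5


Convert to exponential form: x + 17 = 4^5 = 1024
x = 1024 - 17 = 1007
Check: log_4(1007 + 17) = log_4(1024) = log_4(1024) = 5 ✓

x = 1007


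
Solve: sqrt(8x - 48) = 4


Square both sides: 8x - 48 = 4^2 = 16
8x = 16 + 48 = 64
x = 8
Check: sqrt(8*8 - 48) = sqrt(16) = 4 ✓

x = 8


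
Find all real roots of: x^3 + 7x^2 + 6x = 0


The constant term is 0, so x = 0 is a root. Factor out x:
  x(x^2 + 7x + 6) = 0
Solve the quadratic x^2 + 7x + 6 = 0: discriminant = 7^2 - 4(1)(6) = 49 - 24 = 25.
sqrt(25) = 5, so x = (-7 ± 5)/2: x = -1 or x = -6.

x = -6, x = -1, x = 0


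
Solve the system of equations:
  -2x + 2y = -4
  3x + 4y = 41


Using Cramer's rule:
Determinant D = (-2)(4) - (3)(2) = -8 - 6 = -14
Dx = (-4)(4) - (41)(2) = -16 - 82 = -98
Dy = (-2)(41) - (3)(-4) = -82 + 12 = -70
x = Dx/D = -98/-14 = 7
y = Dy/D = -70/-14 = 5

x = 7, y = 5


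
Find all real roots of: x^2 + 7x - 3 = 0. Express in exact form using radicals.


Using the quadratic formula: x = (-b ± sqrt(b^2 - 4ac)) / (2a)
Here a = 1, b = 7, c = -3
Discriminant = b^2 - 4ac = 7^2 - 4(1)(-3) = 49 + 12 = 61
Since discriminant = 61 > 0, there are two real roots.
x = (-7 ± sqrt(61)) / 2
Numerically: x ≈ 0.4051 or x ≈ -7.4051

x = (-7 + sqrt(61)) / 2 or x = (-7 - sqrt(61)) / 2


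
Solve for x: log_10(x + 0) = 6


Convert to exponential form: x + 0 = 10^6 = 1000000
x = 1000000 - 0 = 1000000
Check: log_10(1000000 + 0) = log_10(1000000) = log_10(1000000) = 6 ✓

x = 1000000


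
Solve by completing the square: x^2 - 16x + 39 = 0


Start: x^2 - 16x + 39 = 0
Move constant: x^2 - 16x = -39
Half of -16 is -8, squared is 64
Add 64 to both sides: x^2 - 16x + 64 = 25
(x - 8)^2 = 25
x - 8 = ±5
x = 8 + 5 = 13 or x = 8 - 5 = 3

x = 3, x = 13


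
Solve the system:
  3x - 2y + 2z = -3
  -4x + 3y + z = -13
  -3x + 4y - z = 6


Using Cramer's rule. Expand each determinant along the first row.
D  = 3*[3*(-1) - 1*4] - (-2)*[(-4)*(-1) - 1*(-3)] + 2*[(-4)*4 - 3*(-3)]
  = 3*(-7) - (-2)*(7) + 2*(-7) = -21
Dx = (-3)*[3*(-1) - 1*4] - (-2)*[(-13)*(-1) - 1*6] + 2*[(-13)*4 - 3*6]
  = (-3)*(-7) - (-2)*(7) + 2*(-70) = -105
Dy = 3*[(-13)*(-1) - 1*6] - (-3)*[(-4)*(-1) - 1*(-3)] + 2*[(-4)*6 - (-13)*(-3)]
  = 3*(7) - (-3)*(7) + 2*(-63) = -84
Dz = 3*[3*6 - (-13)*4] - (-2)*[(-4)*6 - (-13)*(-3)] + (-3)*[(-4)*4 - 3*(-3)]
  = 3*(70) - (-2)*(-63) + (-3)*(-7) = 105
x = Dx/D = -105/-21 = 5, y = Dy/D = -84/-21 = 4, z = Dz/D = 105/-21 = -5
Check eq1: (3)(5) + (-2)(4) + (2)(-5) = -3 = -3 ✓
Check eq2: (-4)(5) + (3)(4) + (1)(-5) = -13 = -13 ✓
Check eq3: (-3)(5) + (4)(4) + (-1)(-5) = 6 = 6 ✓

x = 5, y = 4, z = -5


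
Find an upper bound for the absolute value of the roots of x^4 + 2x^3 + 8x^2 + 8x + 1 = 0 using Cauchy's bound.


Cauchy's bound: all roots r satisfy |r| <= 1 + max(|a_i/a_n|) for i = 0,...,n-1
where a_n is the leading coefficient.

Coefficients: [1, 2, 8, 8, 1]
Leading coefficient a_n = 1
Ratios |a_i/a_n|: 2, 8, 8, 1
Maximum ratio: 8
Cauchy's bound: |r| <= 1 + 8 = 9

Upper bound = 9


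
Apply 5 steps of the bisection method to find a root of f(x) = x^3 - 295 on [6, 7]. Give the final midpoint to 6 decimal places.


f(x) = x^3 - 295
f(6) = -79 < 0
f(7) = 48 > 0

Step 1: midpoint = (6.000000 + 7.000000)/2 = 6.500000
  f(6.500000) = -20.375000
  f(mid) < 0, so root is in [6.500000, 7.000000]

Step 2: midpoint = (6.500000 + 7.000000)/2 = 6.750000
  f(6.750000) = 12.546875
  f(mid) > 0, so root is in [6.500000, 6.750000]

Step 3: midpoint = (6.500000 + 6.750000)/2 = 6.625000
  f(6.625000) = -4.224609
  f(mid) < 0, so root is in [6.625000, 6.750000]

Step 4: midpoint = (6.625000 + 6.750000)/2 = 6.687500
  f(6.687500) = 4.082764
  f(mid) > 0, so root is in [6.625000, 6.687500]

Step 5: midpoint = (6.625000 + 6.687500)/2 = 6.656250
  f(6.656250) = -0.090424
  f(mid) < 0, so root is in [6.656250, 6.687500]

midpoint = 6.656250


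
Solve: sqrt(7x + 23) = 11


Square both sides: 7x + 23 = 11^2 = 121
7x = 121 - 23 = 98
x = 14
Check: sqrt(7*14 + 23) = sqrt(121) = 11 ✓

x = 14


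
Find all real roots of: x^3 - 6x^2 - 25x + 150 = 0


Let p(x) = x^3 - 6x^2 - 25x + 150. By the rational root theorem (leading coefficient 1), any rational root is an integer divisor of 150: try ±1, ±2, ... in turn.
Test x = 1: value = 120 ≠ 0.
Test x = -1: value = 168 ≠ 0.
Test x = 2: value = 84 ≠ 0.
Test x = -2: value = 168 ≠ 0.
Test x = 3: value = 48 ≠ 0.
Test x = -3: value = 144 ≠ 0.
Test x = 5: value = 0 ✓, so (x - 5) is a factor.
Synthetic division by (x - 5): bring down 1; 1(5) - 6 = -1; (-1)(5) - 25 = -30; (-30)(5) + 150 = 0 → quotient x^2 - x - 30, remainder 0.
Solve the quadratic x^2 - x - 30 = 0: discriminant = (-1)^2 - 4(1)(-30) = 1 + 120 = 121.
sqrt(121) = 11, so x = (1 ± 11)/2: x = 6 or x = -5.

x = -5, x = 5, x = 6


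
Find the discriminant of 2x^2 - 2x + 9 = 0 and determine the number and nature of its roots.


For ax^2 + bx + c = 0, discriminant D = b^2 - 4ac
Here a = 2, b = -2, c = 9
D = (-2)^2 - 4(2)(9) = 4 - 72 = -68

D = -68 < 0
The equation has no real roots (2 complex conjugate roots).

Discriminant = -68, no real roots (2 complex conjugate roots)


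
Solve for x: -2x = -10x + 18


Starting with: -2x = -10x + 18
Move all x terms to left: (-2 + 10)x = 18 - 0
Simplify: 8x = 18
Divide both sides by 8: x = 9/4

x = 9/4


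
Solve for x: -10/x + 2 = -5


Subtract 2 from both sides: -10/x = -7
Multiply both sides by x: -10 = -7 * x
Divide by -7: x = 10/7

x = 10/7


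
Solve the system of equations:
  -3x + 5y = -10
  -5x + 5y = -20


Using Cramer's rule:
Determinant D = (-3)(5) - (-5)(5) = -15 + 25 = 10
Dx = (-10)(5) - (-20)(5) = -50 + 100 = 50
Dy = (-3)(-20) - (-5)(-10) = 60 - 50 = 10
x = Dx/D = 50/10 = 5
y = Dy/D = 10/10 = 1

x = 5, y = 1


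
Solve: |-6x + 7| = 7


An absolute value equation |expr| = 7 gives two cases:
Case 1: -6x + 7 = 7
  -6x = 0, so x = 0
Case 2: -6x + 7 = -7
  -6x = -14, so x = 7/3

x = 0, x = 7/3


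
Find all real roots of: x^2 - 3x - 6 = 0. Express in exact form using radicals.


Using the quadratic formula: x = (-b ± sqrt(b^2 - 4ac)) / (2a)
Here a = 1, b = -3, c = -6
Discriminant = b^2 - 4ac = (-3)^2 - 4(1)(-6) = 9 + 24 = 33
Since discriminant = 33 > 0, there are two real roots.
x = (3 ± sqrt(33)) / 2
Numerically: x ≈ 4.3723 or x ≈ -1.3723

x = (3 + sqrt(33)) / 2 or x = (3 - sqrt(33)) / 2


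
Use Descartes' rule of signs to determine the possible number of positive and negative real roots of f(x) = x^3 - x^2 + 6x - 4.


Descartes' rule of signs:

For positive roots, count sign changes in f(x) = x^3 - x^2 + 6x - 4:
Signs of coefficients: +, -, +, -
Number of sign changes: 3
Possible positive real roots: 3, 1

For negative roots, examine f(-x) = -x^3 - x^2 - 6x - 4:
Signs of coefficients: -, -, -, -
Number of sign changes: 0
Possible negative real roots: 0

Positive roots: 3 or 1; Negative roots: 0


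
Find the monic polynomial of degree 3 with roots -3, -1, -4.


A monic polynomial with roots -3, -1, -4 is:
p(x) = (x + 3)(x + 1)(x + 4)
After multiplying by (x + 3): x + 3
After multiplying by (x + 1): x^2 + 4x + 3
After multiplying by (x + 4): x^3 + 8x^2 + 19x + 12

x^3 + 8x^2 + 19x + 12


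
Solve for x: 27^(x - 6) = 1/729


Express both sides with the same base.
1/729 = 27^(-2)
Since the bases match, equate exponents: x - 6 = -2
So x = -2 - (-6) = 4

x = 4


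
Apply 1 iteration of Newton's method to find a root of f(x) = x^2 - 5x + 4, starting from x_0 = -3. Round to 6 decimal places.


Newton's method: x_(n+1) = x_n - f(x_n)/f'(x_n)
f(x) = x^2 - 5x + 4
f'(x) = 2x - 5

Iteration 1:
  f(-3.000000) = 28.000000
  f'(-3.000000) = -11.000000
  x_1 = -3.000000 - (28.000000)/(-11.000000) = -0.454545

x_1 = -0.454545


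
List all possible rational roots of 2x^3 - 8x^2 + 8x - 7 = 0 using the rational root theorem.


Rational root theorem: possible roots are ±p/q where:
  p divides the constant term (-7): p ∈ {1, 7}
  q divides the leading coefficient (2): q ∈ {1, 2}

All possible rational roots: -7, -7/2, -1, -1/2, 1/2, 1, 7/2, 7

-7, -7/2, -1, -1/2, 1/2, 1, 7/2, 7


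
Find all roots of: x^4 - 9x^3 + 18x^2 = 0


The lowest-degree term is x^2, so x = 0 is a root with multiplicity 2. Factor out x^2:
  x^2 - 9x + 18 = 0
Solve the quadratic x^2 - 9x + 18 = 0: discriminant = (-9)^2 - 4(1)(18) = 81 - 72 = 9.
sqrt(9) = 3, so x = (9 ± 3)/2: x = 6 or x = 3.
Collecting all roots found:

x = 0 (multiplicity 2), x = 3, x = 6


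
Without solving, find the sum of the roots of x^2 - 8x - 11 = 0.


By Vieta's formulas for ax^2 + bx + c = 0:
  Sum of roots = -b/a
  Product of roots = c/a

Here a = 1, b = -8, c = -11
Sum = -(-8)/1 = 8
Product = -11/1 = -11

Sum = 8


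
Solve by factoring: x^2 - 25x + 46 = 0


We need two numbers that multiply to 46 and add to -25.
Those numbers are -2 and -23 (since (-2) * (-23) = 46 and (-2) + (-23) = -25).
So x^2 - 25x + 46 = (x - 2)(x - 23) = 0
Setting each factor to zero: x = 2 or x = 23

x = 2, x = 23


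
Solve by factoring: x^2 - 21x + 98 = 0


We need two numbers that multiply to 98 and add to -21.
Those numbers are -14 and -7 (since (-14) * (-7) = 98 and (-14) + (-7) = -21).
So x^2 - 21x + 98 = (x - 14)(x - 7) = 0
Setting each factor to zero: x = 14 or x = 7

x = 7, x = 14


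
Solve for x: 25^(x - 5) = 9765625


Express both sides with the same base.
9765625 = 25^5
Since the bases match, equate exponents: x - 5 = 5
So x = 5 - (-5) = 10

x = 10


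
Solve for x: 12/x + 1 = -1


Subtract 1 from both sides: 12/x = -2
Multiply both sides by x: 12 = -2 * x
Divide by -2: x = -6

x = -6


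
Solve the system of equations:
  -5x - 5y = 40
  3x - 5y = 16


Using Cramer's rule:
Determinant D = (-5)(-5) - (3)(-5) = 25 + 15 = 40
Dx = (40)(-5) - (16)(-5) = -200 + 80 = -120
Dy = (-5)(16) - (3)(40) = -80 - 120 = -200
x = Dx/D = -120/40 = -3
y = Dy/D = -200/40 = -5

x = -3, y = -5


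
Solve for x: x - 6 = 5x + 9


Starting with: x - 6 = 5x + 9
Move all x terms to left: (1 - 5)x = 9 + 6
Simplify: -4x = 15
Divide both sides by -4: x = -15/4

x = -15/4


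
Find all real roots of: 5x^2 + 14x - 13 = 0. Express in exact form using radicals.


Using the quadratic formula: x = (-b ± sqrt(b^2 - 4ac)) / (2a)
Here a = 5, b = 14, c = -13
Discriminant = b^2 - 4ac = 14^2 - 4(5)(-13) = 196 + 260 = 456
Since discriminant = 456 > 0, there are two real roots.
x = (-14 ± 2*sqrt(114)) / 10
Simplifying: x = (-7 ± sqrt(114)) / 5
Numerically: x ≈ 0.7354 or x ≈ -3.5354

x = (-7 + sqrt(114)) / 5 or x = (-7 - sqrt(114)) / 5


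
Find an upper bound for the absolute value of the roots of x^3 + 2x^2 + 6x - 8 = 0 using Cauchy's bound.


Cauchy's bound: all roots r satisfy |r| <= 1 + max(|a_i/a_n|) for i = 0,...,n-1
where a_n is the leading coefficient.

Coefficients: [1, 2, 6, -8]
Leading coefficient a_n = 1
Ratios |a_i/a_n|: 2, 6, 8
Maximum ratio: 8
Cauchy's bound: |r| <= 1 + 8 = 9

Upper bound = 9


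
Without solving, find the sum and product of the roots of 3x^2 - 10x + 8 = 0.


By Vieta's formulas for ax^2 + bx + c = 0:
  Sum of roots = -b/a
  Product of roots = c/a

Here a = 3, b = -10, c = 8
Sum = -(-10)/3 = 10/3
Product = 8/3 = 8/3

Sum = 10/3, Product = 8/3


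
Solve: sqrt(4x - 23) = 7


Square both sides: 4x - 23 = 7^2 = 49
4x = 49 + 23 = 72
x = 18
Check: sqrt(4*18 - 23) = sqrt(49) = 7 ✓

x = 18


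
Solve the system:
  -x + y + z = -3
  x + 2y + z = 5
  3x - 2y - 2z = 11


Using Cramer's rule. Expand each determinant along the first row.
D  = (-1)*[2*(-2) - 1*(-2)] - 1*[1*(-2) - 1*3] + 1*[1*(-2) - 2*3]
  = (-1)*(-2) - 1*(-5) + 1*(-8) = -1
Dx = (-3)*[2*(-2) - 1*(-2)] - 1*[5*(-2) - 1*11] + 1*[5*(-2) - 2*11]
  = (-3)*(-2) - 1*(-21) + 1*(-32) = -5
Dy = (-1)*[5*(-2) - 1*11] - (-3)*[1*(-2) - 1*3] + 1*[1*11 - 5*3]
  = (-1)*(-21) - (-3)*(-5) + 1*(-4) = 2
Dz = (-1)*[2*11 - 5*(-2)] - 1*[1*11 - 5*3] + (-3)*[1*(-2) - 2*3]
  = (-1)*(32) - 1*(-4) + (-3)*(-8) = -4
x = Dx/D = -5/-1 = 5, y = Dy/D = 2/-1 = -2, z = Dz/D = -4/-1 = 4
Check eq1: (-1)(5) + (1)(-2) + (1)(4) = -3 = -3 ✓
Check eq2: (1)(5) + (2)(-2) + (1)(4) = 5 = 5 ✓
Check eq3: (3)(5) + (-2)(-2) + (-2)(4) = 11 = 11 ✓

x = 5, y = -2, z = 4


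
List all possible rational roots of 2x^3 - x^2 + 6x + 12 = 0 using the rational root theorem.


Rational root theorem: possible roots are ±p/q where:
  p divides the constant term (12): p ∈ {1, 2, 3, 4, 6, 12}
  q divides the leading coefficient (2): q ∈ {1, 2}

All possible rational roots: -12, -6, -4, -3, -2, -3/2, -1, -1/2, 1/2, 1, 3/2, 2, 3, 4, 6, 12

-12, -6, -4, -3, -2, -3/2, -1, -1/2, 1/2, 1, 3/2, 2, 3, 4, 6, 12


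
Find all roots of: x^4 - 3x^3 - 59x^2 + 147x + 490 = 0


Let p(x) = x^4 - 3x^3 - 59x^2 + 147x + 490. By the rational root theorem (leading coefficient 1), any rational root is an integer divisor of 490: try ±1, ±2, ... in turn.
Test x = 1: value = 576 ≠ 0.
Test x = -1: value = 288 ≠ 0.
Test x = 2: value = 540 ≠ 0.
Test x = -2: value = 0 ✓, so (x + 2) is a factor.
Synthetic division by (x + 2): bring down 1; 1(-2) - 3 = -5; (-5)(-2) - 59 = -49; (-49)(-2) + 147 = 245; 245(-2) + 490 = 0 → quotient x^3 - 5x^2 - 49x + 245, remainder 0.
Continue with the quotient x^3 - 5x^2 - 49x + 245 (candidates must divide 245).
Test x = 5: value = 0 ✓, so (x - 5) is a factor.
Synthetic division by (x - 5): bring down 1; 1(5) - 5 = 0; 0(5) - 49 = -49; (-49)(5) + 245 = 0 → quotient x^2 - 49, remainder 0.
Solve the quadratic x^2 - 49 = 0: discriminant = 0^2 - 4(1)(-49) = 0 + 196 = 196.
sqrt(196) = 14, so x = (0 ± 14)/2: x = 7 or x = -7.
Collecting all roots found:

x = -7, x = -2, x = 5, x = 7


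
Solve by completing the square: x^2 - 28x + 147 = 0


Start: x^2 - 28x + 147 = 0
Move constant: x^2 - 28x = -147
Half of -28 is -14, squared is 196
Add 196 to both sides: x^2 - 28x + 196 = 49
(x - 14)^2 = 49
x - 14 = ±7
x = 14 + 7 = 21 or x = 14 - 7 = 7

x = 7, x = 21


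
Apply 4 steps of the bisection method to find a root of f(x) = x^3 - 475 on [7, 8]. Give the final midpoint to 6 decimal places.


f(x) = x^3 - 475
f(7) = -132 < 0
f(8) = 37 > 0

Step 1: midpoint = (7.000000 + 8.000000)/2 = 7.500000
  f(7.500000) = -53.125000
  f(mid) < 0, so root is in [7.500000, 8.000000]

Step 2: midpoint = (7.500000 + 8.000000)/2 = 7.750000
  f(7.750000) = -9.515625
  f(mid) < 0, so root is in [7.750000, 8.000000]

Step 3: midpoint = (7.750000 + 8.000000)/2 = 7.875000
  f(7.875000) = 13.373047
  f(mid) > 0, so root is in [7.750000, 7.875000]

Step 4: midpoint = (7.750000 + 7.875000)/2 = 7.812500
  f(7.812500) = 1.837158
  f(mid) > 0, so root is in [7.750000, 7.812500]

midpoint = 7.812500


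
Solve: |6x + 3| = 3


An absolute value equation |expr| = 3 gives two cases:
Case 1: 6x + 3 = 3
  6x = 0, so x = 0
Case 2: 6x + 3 = -3
  6x = -6, so x = -1

x = -1, x = 0


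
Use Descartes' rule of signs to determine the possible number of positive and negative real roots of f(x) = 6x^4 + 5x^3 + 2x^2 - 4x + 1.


Descartes' rule of signs:

For positive roots, count sign changes in f(x) = 6x^4 + 5x^3 + 2x^2 - 4x + 1:
Signs of coefficients: +, +, +, -, +
Number of sign changes: 2
Possible positive real roots: 2, 0

For negative roots, examine f(-x) = 6x^4 - 5x^3 + 2x^2 + 4x + 1:
Signs of coefficients: +, -, +, +, +
Number of sign changes: 2
Possible negative real roots: 2, 0

Positive roots: 2 or 0; Negative roots: 2 or 0


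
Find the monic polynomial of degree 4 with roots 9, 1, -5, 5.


A monic polynomial with roots 9, 1, -5, 5 is:
p(x) = (x - 9)(x - 1)(x + 5)(x - 5)
After multiplying by (x - 9): x - 9
After multiplying by (x - 1): x^2 - 10x + 9
After multiplying by (x + 5): x^3 - 5x^2 - 41x + 45
After multiplying by (x - 5): x^4 - 10x^3 - 16x^2 + 250x - 225

x^4 - 10x^3 - 16x^2 + 250x - 225


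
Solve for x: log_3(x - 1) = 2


Convert to exponential form: x - 1 = 3^2 = 9
x = 9 + 1 = 10
Check: log_3(10 - 1) = log_3(9) = log_3(9) = 2 ✓

x = 10


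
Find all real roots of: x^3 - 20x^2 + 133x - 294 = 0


Let p(x) = x^3 - 20x^2 + 133x - 294. By the rational root theorem (leading coefficient 1), any rational root is an integer divisor of 294: try ±1, ±2, ... in turn.
Test x = 1: value = -180 ≠ 0.
Test x = -1: value = -448 ≠ 0.
Test x = 2: value = -100 ≠ 0.
Test x = -2: value = -648 ≠ 0.
Test x = 3: value = -48 ≠ 0.
Test x = -3: value = -900 ≠ 0.
Test x = 6: value = 0 ✓, so (x - 6) is a factor.
Synthetic division by (x - 6): bring down 1; 1(6) - 20 = -14; (-14)(6) + 133 = 49; 49(6) - 294 = 0 → quotient x^2 - 14x + 49, remainder 0.
Solve the quadratic x^2 - 14x + 49 = 0: discriminant = (-14)^2 - 4(1)(49) = 196 - 196 = 0.
Discriminant = 0, so a double root: x = 14/2 = 7.

x = 6, x = 7 (multiplicity 2)


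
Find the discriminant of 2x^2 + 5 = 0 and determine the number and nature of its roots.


For ax^2 + bx + c = 0, discriminant D = b^2 - 4ac
Here a = 2, b = 0, c = 5
D = (0)^2 - 4(2)(5) = 0 - 40 = -40

D = -40 < 0
The equation has no real roots (2 complex conjugate roots).

Discriminant = -40, no real roots (2 complex conjugate roots)


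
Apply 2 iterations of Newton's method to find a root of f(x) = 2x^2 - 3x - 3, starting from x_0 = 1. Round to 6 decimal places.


Newton's method: x_(n+1) = x_n - f(x_n)/f'(x_n)
f(x) = 2x^2 - 3x - 3
f'(x) = 4x - 3

Iteration 1:
  f(1.000000) = -4.000000
  f'(1.000000) = 1.000000
  x_1 = 1.000000 - (-4.000000)/(1.000000) = 5.000000

Iteration 2:
  f(5.000000) = 32.000000
  f'(5.000000) = 17.000000
  x_2 = 5.000000 - (32.000000)/(17.000000) = 3.117647

x_2 = 3.117647


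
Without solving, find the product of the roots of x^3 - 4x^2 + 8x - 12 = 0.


By Vieta's formulas for x^3 + bx^2 + cx + d = 0:
  r1 + r2 + r3 = -b/a = 4
  r1*r2 + r1*r3 + r2*r3 = c/a = 8
  r1*r2*r3 = -d/a = 12


Product = 12


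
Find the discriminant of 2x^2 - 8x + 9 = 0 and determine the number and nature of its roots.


For ax^2 + bx + c = 0, discriminant D = b^2 - 4ac
Here a = 2, b = -8, c = 9
D = (-8)^2 - 4(2)(9) = 64 - 72 = -8

D = -8 < 0
The equation has no real roots (2 complex conjugate roots).

Discriminant = -8, no real roots (2 complex conjugate roots)


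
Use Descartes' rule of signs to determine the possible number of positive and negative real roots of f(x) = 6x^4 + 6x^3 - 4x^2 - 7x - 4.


Descartes' rule of signs:

For positive roots, count sign changes in f(x) = 6x^4 + 6x^3 - 4x^2 - 7x - 4:
Signs of coefficients: +, +, -, -, -
Number of sign changes: 1
Possible positive real roots: 1

For negative roots, examine f(-x) = 6x^4 - 6x^3 - 4x^2 + 7x - 4:
Signs of coefficients: +, -, -, +, -
Number of sign changes: 3
Possible negative real roots: 3, 1

Positive roots: 1; Negative roots: 3 or 1


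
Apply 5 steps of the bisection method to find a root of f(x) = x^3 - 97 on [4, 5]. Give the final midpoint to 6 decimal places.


f(x) = x^3 - 97
f(4) = -33 < 0
f(5) = 28 > 0

Step 1: midpoint = (4.000000 + 5.000000)/2 = 4.500000
  f(4.500000) = -5.875000
  f(mid) < 0, so root is in [4.500000, 5.000000]

Step 2: midpoint = (4.500000 + 5.000000)/2 = 4.750000
  f(4.750000) = 10.171875
  f(mid) > 0, so root is in [4.500000, 4.750000]

Step 3: midpoint = (4.500000 + 4.750000)/2 = 4.625000
  f(4.625000) = 1.931641
  f(mid) > 0, so root is in [4.500000, 4.625000]

Step 4: midpoint = (4.500000 + 4.625000)/2 = 4.562500
  f(4.562500) = -2.025146
  f(mid) < 0, so root is in [4.562500, 4.625000]

Step 5: midpoint = (4.562500 + 4.625000)/2 = 4.593750
  f(4.593750) = -0.060211
  f(mid) < 0, so root is in [4.593750, 4.625000]

midpoint = 4.593750


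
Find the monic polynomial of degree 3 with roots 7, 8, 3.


A monic polynomial with roots 7, 8, 3 is:
p(x) = (x - 7)(x - 8)(x - 3)
After multiplying by (x - 7): x - 7
After multiplying by (x - 8): x^2 - 15x + 56
After multiplying by (x - 3): x^3 - 18x^2 + 101x - 168

x^3 - 18x^2 + 101x - 168


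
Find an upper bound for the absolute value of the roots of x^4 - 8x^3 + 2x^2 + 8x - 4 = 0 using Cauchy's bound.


Cauchy's bound: all roots r satisfy |r| <= 1 + max(|a_i/a_n|) for i = 0,...,n-1
where a_n is the leading coefficient.

Coefficients: [1, -8, 2, 8, -4]
Leading coefficient a_n = 1
Ratios |a_i/a_n|: 8, 2, 8, 4
Maximum ratio: 8
Cauchy's bound: |r| <= 1 + 8 = 9

Upper bound = 9


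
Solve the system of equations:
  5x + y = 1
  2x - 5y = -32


Using Cramer's rule:
Determinant D = (5)(-5) - (2)(1) = -25 - 2 = -27
Dx = (1)(-5) - (-32)(1) = -5 + 32 = 27
Dy = (5)(-32) - (2)(1) = -160 - 2 = -162
x = Dx/D = 27/-27 = -1
y = Dy/D = -162/-27 = 6

x = -1, y = 6


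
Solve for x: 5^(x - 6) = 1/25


Express both sides with the same base.
1/25 = 5^(-2)
Since the bases match, equate exponents: x - 6 = -2
So x = -2 - (-6) = 4

x = 4


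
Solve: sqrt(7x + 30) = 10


Square both sides: 7x + 30 = 10^2 = 100
7x = 100 - 30 = 70
x = 10
Check: sqrt(7*10 + 30) = sqrt(100) = 10 ✓

x = 10
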